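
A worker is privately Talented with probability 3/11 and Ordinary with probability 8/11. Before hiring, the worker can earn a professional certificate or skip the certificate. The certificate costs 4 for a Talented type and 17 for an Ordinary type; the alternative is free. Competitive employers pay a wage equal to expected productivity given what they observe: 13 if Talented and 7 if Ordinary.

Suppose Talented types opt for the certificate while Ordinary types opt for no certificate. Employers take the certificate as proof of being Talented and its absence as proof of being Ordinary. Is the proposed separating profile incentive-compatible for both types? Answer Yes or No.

Yes

Under these beliefs, the certificate earns wage 13 and no certificate earns wage 7.
Talented: the certificate nets 13 − 4 = 9; no certificate nets 7. Talented prefers the certificate.
Ordinary: the certificate nets 13 − 17 = -4; no certificate nets 7. Ordinary prefers no certificate.
Neither type deviates, so the separating profile is an equilibrium.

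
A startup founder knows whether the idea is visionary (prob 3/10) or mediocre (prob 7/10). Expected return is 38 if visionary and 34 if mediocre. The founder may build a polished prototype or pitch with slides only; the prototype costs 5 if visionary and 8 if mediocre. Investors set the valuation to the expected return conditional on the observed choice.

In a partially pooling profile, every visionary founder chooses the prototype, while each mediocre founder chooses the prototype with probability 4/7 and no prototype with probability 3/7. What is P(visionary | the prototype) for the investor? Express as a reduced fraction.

3/7

P(the prototype) = (3/10)·1 + (7/10)·(4/7) = 7/10.
By Bayes' rule, P(visionary | the prototype) = (3/10) / (7/10) = 3/7.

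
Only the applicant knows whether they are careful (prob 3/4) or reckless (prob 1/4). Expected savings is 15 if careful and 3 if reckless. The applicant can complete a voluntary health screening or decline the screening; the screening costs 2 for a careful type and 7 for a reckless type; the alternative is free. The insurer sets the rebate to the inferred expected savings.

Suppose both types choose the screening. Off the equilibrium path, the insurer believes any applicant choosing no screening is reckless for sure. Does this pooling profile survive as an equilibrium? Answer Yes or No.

Yes

On path, the insurer holds the prior and pays 3/4·15 + 1/4·3 = 12. Off path (no screening), believing reckless, it pays 3.
careful: the screening nets 12 − 2 = 10; no screening nets 3. careful stays.
reckless: the screening nets 12 − 7 = 5; no screening nets 3. reckless stays.
No type deviates, so pooling is sustained.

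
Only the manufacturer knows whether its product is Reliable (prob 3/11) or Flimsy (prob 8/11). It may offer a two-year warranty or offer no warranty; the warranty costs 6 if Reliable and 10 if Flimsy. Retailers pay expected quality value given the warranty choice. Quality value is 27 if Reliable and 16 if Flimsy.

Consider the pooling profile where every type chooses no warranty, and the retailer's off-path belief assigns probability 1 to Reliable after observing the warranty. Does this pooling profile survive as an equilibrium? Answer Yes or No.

On path, the retailer holds the prior and pays 3/11·27 + 8/11·16 = 19. Off path (the warranty), believing Reliable, it pays 27.
Reliable: no warranty nets 19; the warranty nets 27 − 6 = 21. Reliable would deviate.
Flimsy: no warranty nets 19; the warranty nets 27 − 10 = 17. Flimsy stays.
A type deviates, so pooling fails.

No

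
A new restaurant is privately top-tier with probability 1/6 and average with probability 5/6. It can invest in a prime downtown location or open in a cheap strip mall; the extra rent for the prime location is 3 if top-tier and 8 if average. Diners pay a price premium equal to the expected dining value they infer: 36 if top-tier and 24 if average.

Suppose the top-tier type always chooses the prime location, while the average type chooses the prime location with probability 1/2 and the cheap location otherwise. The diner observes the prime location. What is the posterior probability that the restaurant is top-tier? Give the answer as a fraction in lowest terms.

P(the prime location) = (1/6)·1 + (5/6)·(1/2) = 7/12.
By Bayes' rule, P(top-tier | the prime location) = (1/6) / (7/12) = 2/7.

2/7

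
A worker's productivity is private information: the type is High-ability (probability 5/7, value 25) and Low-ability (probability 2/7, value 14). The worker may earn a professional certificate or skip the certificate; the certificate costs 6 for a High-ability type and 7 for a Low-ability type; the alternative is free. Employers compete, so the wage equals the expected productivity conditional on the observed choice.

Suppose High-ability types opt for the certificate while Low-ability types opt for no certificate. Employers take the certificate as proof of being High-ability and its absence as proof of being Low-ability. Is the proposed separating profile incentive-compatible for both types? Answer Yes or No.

Under these beliefs, the certificate earns wage 25 and no certificate earns wage 14.
High-ability: the certificate nets 25 − 6 = 19; no certificate nets 14. High-ability prefers the certificate.
Low-ability: the certificate nets 25 − 7 = 18; no certificate nets 14. Low-ability would deviate to the certificate.
Low-ability has a profitable deviation, so the profile is not an equilibrium.

No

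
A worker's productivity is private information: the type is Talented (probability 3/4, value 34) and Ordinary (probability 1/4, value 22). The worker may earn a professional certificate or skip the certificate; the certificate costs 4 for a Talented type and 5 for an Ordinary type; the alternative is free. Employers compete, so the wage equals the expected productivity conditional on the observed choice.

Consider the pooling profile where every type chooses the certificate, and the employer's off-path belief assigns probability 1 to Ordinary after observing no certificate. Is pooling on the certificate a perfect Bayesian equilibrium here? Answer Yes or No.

Yes

On path, the employer holds the prior and pays 3/4·34 + 1/4·22 = 31. Off path (no certificate), believing Ordinary, it pays 22.
Talented: the certificate nets 31 − 4 = 27; no certificate nets 22. Talented stays.
Ordinary: the certificate nets 31 − 5 = 26; no certificate nets 22. Ordinary stays.
No type deviates, so pooling is sustained.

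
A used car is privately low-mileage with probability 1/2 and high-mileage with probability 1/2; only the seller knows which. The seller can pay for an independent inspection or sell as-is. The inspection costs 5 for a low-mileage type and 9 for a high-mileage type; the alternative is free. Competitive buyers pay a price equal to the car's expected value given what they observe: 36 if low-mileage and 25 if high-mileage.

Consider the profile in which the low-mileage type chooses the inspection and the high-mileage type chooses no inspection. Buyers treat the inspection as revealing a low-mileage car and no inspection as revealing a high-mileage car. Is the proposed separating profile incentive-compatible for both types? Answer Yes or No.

No

Under these beliefs, the inspection earns price 36 and no inspection earns price 25.
low-mileage: the inspection nets 36 − 5 = 31; no inspection nets 25. low-mileage prefers the inspection.
high-mileage: the inspection nets 36 − 9 = 27; no inspection nets 25. high-mileage would deviate to the inspection.
high-mileage has a profitable deviation, so the profile is not an equilibrium.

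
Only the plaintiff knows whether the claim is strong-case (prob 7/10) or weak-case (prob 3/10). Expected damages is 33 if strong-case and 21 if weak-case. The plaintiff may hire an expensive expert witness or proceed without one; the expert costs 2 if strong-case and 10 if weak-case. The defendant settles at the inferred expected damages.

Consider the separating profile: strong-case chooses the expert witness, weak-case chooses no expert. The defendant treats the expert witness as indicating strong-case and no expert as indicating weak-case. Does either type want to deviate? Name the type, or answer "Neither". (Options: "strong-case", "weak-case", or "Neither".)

weak-case

The expert witness pays 33; no expert pays 21.
strong-case: assigned the expert witness, nets 33 − 2 = 31; deviating to no expert nets 21.
weak-case: assigned no expert, nets 21; deviating to the expert witness nets 33 − 10 = 23.
The weak-case type gains 2 by deviating.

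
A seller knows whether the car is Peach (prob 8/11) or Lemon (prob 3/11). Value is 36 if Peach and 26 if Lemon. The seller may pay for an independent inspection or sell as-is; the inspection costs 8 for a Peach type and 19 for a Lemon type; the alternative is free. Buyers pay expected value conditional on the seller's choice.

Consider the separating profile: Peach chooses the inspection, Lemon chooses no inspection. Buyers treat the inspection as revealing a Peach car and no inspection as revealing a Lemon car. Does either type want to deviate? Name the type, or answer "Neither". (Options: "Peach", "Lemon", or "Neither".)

Neither

The inspection pays 36; no inspection pays 26.
Peach: assigned the inspection, nets 36 − 8 = 28; deviating to no inspection nets 26.
Lemon: assigned no inspection, nets 26; deviating to the inspection nets 36 − 19 = 17.
Both types strictly prefer their assigned action; no profitable deviation.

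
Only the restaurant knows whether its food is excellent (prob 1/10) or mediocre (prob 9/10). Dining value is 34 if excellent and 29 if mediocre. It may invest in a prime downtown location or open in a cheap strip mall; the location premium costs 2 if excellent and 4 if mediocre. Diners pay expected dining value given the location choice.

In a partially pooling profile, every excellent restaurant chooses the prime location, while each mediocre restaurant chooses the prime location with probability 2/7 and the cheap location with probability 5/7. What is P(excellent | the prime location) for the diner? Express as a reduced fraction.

7/25

P(the prime location) = (1/10)·1 + (9/10)·(2/7) = 5/14.
By Bayes' rule, P(excellent | the prime location) = (1/10) / (5/14) = 7/25.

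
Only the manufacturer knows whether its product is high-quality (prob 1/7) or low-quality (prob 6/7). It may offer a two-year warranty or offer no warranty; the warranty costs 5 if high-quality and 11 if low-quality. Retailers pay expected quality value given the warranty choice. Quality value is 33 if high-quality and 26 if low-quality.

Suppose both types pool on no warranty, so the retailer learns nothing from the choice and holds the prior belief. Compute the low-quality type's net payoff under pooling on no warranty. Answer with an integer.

27

Pooled price = 1/7·33 + 6/7·26 = 27.
low-quality pays no cost for no warranty, so net payoff = 27.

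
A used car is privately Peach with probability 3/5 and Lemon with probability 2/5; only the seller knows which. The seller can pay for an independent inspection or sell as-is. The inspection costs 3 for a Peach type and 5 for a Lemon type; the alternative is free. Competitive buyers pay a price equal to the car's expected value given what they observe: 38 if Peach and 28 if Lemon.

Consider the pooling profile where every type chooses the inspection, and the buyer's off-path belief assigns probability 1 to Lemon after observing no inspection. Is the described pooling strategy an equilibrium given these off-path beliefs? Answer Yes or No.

On path, the buyer holds the prior and pays 3/5·38 + 2/5·28 = 34. Off path (no inspection), believing Lemon, it pays 28.
Peach: the inspection nets 34 − 3 = 31; no inspection nets 28. Peach stays.
Lemon: the inspection nets 34 − 5 = 29; no inspection nets 28. Lemon stays.
No type deviates, so pooling is sustained.

Yes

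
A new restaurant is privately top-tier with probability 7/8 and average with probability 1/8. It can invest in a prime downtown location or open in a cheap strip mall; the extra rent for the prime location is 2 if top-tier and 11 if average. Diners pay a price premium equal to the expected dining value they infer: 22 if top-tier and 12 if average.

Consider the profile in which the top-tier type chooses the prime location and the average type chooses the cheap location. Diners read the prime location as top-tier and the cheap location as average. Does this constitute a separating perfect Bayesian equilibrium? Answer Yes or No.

Under these beliefs, the prime location earns price premium 22 and the cheap location earns price premium 12.
top-tier: the prime location nets 22 − 2 = 20; the cheap location nets 12. top-tier prefers the prime location.
average: the prime location nets 22 − 11 = 11; the cheap location nets 12. average prefers the cheap location.
Neither type deviates, so the separating profile is an equilibrium.

Yes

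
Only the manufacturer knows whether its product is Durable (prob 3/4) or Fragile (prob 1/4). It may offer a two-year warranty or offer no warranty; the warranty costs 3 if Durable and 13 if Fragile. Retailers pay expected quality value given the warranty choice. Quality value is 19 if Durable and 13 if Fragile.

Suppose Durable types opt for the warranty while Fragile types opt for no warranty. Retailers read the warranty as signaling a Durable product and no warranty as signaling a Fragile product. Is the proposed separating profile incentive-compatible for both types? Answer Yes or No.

Yes

Under these beliefs, the warranty earns price 19 and no warranty earns price 13.
Durable: the warranty nets 19 − 3 = 16; no warranty nets 13. Durable prefers the warranty.
Fragile: the warranty nets 19 − 13 = 6; no warranty nets 13. Fragile prefers no warranty.
Neither type deviates, so the separating profile is an equilibrium.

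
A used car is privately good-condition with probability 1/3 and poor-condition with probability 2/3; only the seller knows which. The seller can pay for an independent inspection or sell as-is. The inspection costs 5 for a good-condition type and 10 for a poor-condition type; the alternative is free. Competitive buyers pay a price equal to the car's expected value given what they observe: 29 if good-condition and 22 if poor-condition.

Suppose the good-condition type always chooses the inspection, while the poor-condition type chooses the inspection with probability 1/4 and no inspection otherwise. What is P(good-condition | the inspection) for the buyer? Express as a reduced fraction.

2/3

P(the inspection) = (1/3)·1 + (2/3)·(1/4) = 1/2.
By Bayes' rule, P(good-condition | the inspection) = (1/3) / (1/2) = 2/3.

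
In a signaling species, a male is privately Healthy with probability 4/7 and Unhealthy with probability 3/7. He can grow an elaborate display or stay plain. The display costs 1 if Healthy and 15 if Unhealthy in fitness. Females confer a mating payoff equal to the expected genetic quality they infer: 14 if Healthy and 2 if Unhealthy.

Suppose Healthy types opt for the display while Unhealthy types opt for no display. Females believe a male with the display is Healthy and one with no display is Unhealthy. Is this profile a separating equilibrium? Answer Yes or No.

Yes

Under these beliefs, the display earns mating payoff 14 and no display earns mating payoff 2.
Healthy: the display nets 14 − 1 = 13; no display nets 2. Healthy prefers the display.
Unhealthy: the display nets 14 − 15 = -1; no display nets 2. Unhealthy prefers no display.
Neither type deviates, so the separating profile is an equilibrium.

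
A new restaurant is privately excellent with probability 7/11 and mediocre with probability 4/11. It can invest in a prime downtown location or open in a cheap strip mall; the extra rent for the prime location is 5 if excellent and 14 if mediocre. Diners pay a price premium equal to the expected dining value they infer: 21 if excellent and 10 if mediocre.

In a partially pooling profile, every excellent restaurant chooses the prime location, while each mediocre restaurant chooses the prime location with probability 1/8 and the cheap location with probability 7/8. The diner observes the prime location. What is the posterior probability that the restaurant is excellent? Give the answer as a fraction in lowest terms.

P(the prime location) = (7/11)·1 + (4/11)·(1/8) = 15/22.
By Bayes' rule, P(excellent | the prime location) = (7/11) / (15/22) = 14/15.

14/15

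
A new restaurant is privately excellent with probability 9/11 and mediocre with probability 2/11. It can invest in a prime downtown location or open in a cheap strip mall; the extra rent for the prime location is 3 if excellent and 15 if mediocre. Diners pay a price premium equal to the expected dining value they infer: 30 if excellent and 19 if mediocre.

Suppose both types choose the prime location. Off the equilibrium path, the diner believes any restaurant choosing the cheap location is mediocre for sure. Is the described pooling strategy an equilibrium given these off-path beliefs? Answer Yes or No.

On path, the diner holds the prior and pays 9/11·30 + 2/11·19 = 28. Off path (the cheap location), believing mediocre, it pays 19.
excellent: the prime location nets 28 − 3 = 25; the cheap location nets 19. excellent stays.
mediocre: the prime location nets 28 − 15 = 13; the cheap location nets 19. mediocre would deviate.
A type deviates, so pooling fails.

No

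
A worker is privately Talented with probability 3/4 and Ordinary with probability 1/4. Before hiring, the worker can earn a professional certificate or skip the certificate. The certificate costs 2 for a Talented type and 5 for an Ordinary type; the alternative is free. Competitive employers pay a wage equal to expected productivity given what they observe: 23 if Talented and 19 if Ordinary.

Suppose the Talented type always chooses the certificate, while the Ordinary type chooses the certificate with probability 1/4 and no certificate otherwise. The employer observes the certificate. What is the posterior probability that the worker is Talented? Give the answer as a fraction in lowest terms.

P(the certificate) = (3/4)·1 + (1/4)·(1/4) = 13/16.
By Bayes' rule, P(Talented | the certificate) = (3/4) / (13/16) = 12/13.

12/13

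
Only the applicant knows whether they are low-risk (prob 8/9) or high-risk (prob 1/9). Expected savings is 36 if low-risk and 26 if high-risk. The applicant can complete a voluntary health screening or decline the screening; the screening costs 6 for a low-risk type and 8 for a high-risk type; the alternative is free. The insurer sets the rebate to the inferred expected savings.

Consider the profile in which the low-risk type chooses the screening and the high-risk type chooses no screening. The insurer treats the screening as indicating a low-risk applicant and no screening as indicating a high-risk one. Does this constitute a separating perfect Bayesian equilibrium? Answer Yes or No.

Under these beliefs, the screening earns rebate 36 and no screening earns rebate 26.
low-risk: the screening nets 36 − 6 = 30; no screening nets 26. low-risk prefers the screening.
high-risk: the screening nets 36 − 8 = 28; no screening nets 26. high-risk would deviate to the screening.
high-risk has a profitable deviation, so the profile is not an equilibrium.

No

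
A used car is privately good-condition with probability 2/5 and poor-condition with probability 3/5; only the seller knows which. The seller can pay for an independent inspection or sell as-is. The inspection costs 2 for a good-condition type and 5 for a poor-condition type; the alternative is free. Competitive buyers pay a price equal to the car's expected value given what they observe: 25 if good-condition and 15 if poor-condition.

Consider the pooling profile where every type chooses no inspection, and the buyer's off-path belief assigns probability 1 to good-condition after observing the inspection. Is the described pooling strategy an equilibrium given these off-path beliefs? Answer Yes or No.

No

On path, the buyer holds the prior and pays 2/5·25 + 3/5·15 = 19. Off path (the inspection), believing good-condition, it pays 25.
good-condition: no inspection nets 19; the inspection nets 25 − 2 = 23. good-condition would deviate.
poor-condition: no inspection nets 19; the inspection nets 25 − 5 = 20. poor-condition would deviate.
A type deviates, so pooling fails.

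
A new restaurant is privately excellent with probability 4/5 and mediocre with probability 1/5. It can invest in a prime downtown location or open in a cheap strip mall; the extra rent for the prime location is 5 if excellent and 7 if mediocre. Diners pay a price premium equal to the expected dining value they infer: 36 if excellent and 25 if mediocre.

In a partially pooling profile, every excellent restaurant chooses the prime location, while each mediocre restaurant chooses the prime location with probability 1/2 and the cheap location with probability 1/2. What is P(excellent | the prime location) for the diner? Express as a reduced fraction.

8/9

P(the prime location) = (4/5)·1 + (1/5)·(1/2) = 9/10.
By Bayes' rule, P(excellent | the prime location) = (4/5) / (9/10) = 8/9.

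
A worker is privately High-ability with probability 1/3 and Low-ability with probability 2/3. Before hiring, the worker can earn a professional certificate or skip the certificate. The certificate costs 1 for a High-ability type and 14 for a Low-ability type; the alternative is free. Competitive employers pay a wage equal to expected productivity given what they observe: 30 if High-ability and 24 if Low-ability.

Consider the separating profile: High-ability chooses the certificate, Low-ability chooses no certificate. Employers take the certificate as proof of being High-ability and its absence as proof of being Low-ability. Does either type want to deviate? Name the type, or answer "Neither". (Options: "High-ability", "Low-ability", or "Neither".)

Neither

The certificate pays 30; no certificate pays 24.
High-ability: assigned the certificate, nets 30 − 1 = 29; deviating to no certificate nets 24.
Low-ability: assigned no certificate, nets 24; deviating to the certificate nets 30 − 14 = 16.
Both types strictly prefer their assigned action; no profitable deviation.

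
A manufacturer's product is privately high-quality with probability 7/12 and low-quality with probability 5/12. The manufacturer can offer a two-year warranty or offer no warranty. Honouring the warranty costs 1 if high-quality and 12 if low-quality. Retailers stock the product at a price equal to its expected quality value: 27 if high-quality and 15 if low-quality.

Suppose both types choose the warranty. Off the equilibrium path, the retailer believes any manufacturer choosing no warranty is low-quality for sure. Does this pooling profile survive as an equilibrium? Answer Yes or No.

On path, the retailer holds the prior and pays 7/12·27 + 5/12·15 = 22. Off path (no warranty), believing low-quality, it pays 15.
high-quality: the warranty nets 22 − 1 = 21; no warranty nets 15. high-quality stays.
low-quality: the warranty nets 22 − 12 = 10; no warranty nets 15. low-quality would deviate.
A type deviates, so pooling fails.

No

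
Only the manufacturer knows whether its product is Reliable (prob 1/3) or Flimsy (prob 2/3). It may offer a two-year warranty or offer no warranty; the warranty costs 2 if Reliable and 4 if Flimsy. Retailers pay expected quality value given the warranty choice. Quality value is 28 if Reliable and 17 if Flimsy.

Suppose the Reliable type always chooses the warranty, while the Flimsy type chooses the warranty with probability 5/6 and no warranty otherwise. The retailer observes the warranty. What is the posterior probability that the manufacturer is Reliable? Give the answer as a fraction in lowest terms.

3/8

P(the warranty) = (1/3)·1 + (2/3)·(5/6) = 8/9.
By Bayes' rule, P(Reliable | the warranty) = (1/3) / (8/9) = 3/8.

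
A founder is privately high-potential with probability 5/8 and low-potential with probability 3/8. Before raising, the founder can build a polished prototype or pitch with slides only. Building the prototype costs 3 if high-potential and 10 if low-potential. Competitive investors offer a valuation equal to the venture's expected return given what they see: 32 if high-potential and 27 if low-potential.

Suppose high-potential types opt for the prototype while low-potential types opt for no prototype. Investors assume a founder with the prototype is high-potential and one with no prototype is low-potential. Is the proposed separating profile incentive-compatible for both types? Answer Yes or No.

Yes

Under these beliefs, the prototype earns valuation 32 and no prototype earns valuation 27.
high-potential: the prototype nets 32 − 3 = 29; no prototype nets 27. high-potential prefers the prototype.
low-potential: the prototype nets 32 − 10 = 22; no prototype nets 27. low-potential prefers no prototype.
Neither type deviates, so the separating profile is an equilibrium.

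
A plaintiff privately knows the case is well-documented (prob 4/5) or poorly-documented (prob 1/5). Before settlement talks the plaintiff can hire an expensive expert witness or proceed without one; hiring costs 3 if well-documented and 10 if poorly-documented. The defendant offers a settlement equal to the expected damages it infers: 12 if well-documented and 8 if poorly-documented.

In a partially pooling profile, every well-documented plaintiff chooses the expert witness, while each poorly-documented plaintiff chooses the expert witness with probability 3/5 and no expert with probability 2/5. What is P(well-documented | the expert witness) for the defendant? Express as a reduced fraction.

P(the expert witness) = (4/5)·1 + (1/5)·(3/5) = 23/25.
By Bayes' rule, P(well-documented | the expert witness) = (4/5) / (23/25) = 20/23.

20/23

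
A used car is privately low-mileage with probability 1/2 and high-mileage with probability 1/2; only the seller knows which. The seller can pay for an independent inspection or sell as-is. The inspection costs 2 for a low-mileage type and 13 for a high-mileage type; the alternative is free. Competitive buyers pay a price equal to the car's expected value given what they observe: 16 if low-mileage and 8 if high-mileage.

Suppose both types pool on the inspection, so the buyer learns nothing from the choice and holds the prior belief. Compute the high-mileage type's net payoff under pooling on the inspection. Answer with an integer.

Pooled price = 1/2·16 + 1/2·8 = 12.
high-mileage pays cost 13 for the inspection, so net payoff = 12 − 13 = -1.

-1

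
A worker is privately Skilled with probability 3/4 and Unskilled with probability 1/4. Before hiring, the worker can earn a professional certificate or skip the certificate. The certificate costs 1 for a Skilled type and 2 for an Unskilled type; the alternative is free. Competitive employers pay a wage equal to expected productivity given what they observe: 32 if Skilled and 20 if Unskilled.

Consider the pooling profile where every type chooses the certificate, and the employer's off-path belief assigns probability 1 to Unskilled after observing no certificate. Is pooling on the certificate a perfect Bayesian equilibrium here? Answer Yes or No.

Yes

On path, the employer holds the prior and pays 3/4·32 + 1/4·20 = 29. Off path (no certificate), believing Unskilled, it pays 20.
Skilled: the certificate nets 29 − 1 = 28; no certificate nets 20. Skilled stays.
Unskilled: the certificate nets 29 − 2 = 27; no certificate nets 20. Unskilled stays.
No type deviates, so pooling is sustained.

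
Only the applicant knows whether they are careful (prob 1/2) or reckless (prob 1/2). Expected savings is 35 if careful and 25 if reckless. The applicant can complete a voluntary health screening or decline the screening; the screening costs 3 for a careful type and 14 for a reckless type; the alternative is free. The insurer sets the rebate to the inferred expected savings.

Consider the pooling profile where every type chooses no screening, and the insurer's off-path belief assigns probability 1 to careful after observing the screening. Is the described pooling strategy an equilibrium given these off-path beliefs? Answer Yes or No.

On path, the insurer holds the prior and pays 1/2·35 + 1/2·25 = 30. Off path (the screening), believing careful, it pays 35.
careful: no screening nets 30; the screening nets 35 − 3 = 32. careful would deviate.
reckless: no screening nets 30; the screening nets 35 − 14 = 21. reckless stays.
A type deviates, so pooling fails.

No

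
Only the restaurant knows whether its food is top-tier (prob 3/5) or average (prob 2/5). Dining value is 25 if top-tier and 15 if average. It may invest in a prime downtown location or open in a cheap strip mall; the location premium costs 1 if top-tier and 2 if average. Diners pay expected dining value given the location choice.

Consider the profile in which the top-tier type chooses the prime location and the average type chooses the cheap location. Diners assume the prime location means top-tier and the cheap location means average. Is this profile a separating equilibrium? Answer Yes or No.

No

Under these beliefs, the prime location earns price premium 25 and the cheap location earns price premium 15.
top-tier: the prime location nets 25 − 1 = 24; the cheap location nets 15. top-tier prefers the prime location.
average: the prime location nets 25 − 2 = 23; the cheap location nets 15. average would deviate to the prime location.
average has a profitable deviation, so the profile is not an equilibrium.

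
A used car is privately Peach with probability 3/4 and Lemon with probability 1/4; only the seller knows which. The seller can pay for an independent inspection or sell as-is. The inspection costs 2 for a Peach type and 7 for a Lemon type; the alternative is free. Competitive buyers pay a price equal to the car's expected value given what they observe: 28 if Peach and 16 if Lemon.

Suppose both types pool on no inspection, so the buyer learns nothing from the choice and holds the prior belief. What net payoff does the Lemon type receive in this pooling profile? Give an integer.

25

Pooled price = 3/4·28 + 1/4·16 = 25.
Lemon pays no cost for no inspection, so net payoff = 25.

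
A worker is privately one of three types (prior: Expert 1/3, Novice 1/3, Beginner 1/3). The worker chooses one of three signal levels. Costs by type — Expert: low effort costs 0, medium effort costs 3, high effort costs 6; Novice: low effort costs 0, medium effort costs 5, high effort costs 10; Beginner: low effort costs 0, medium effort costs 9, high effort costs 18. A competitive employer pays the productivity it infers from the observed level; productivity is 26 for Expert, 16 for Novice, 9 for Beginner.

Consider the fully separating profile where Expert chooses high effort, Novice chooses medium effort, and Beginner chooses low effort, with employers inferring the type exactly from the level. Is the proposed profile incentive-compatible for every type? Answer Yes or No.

Separating wages: high effort → 26, medium effort → 16, low effort → 9.
Expert (assigned high effort): low effort: 9 − 0 = 9; medium effort: 16 − 3 = 13; high effort: 26 − 6 = 20. Expert stays.
Novice (assigned medium effort): low effort: 9 − 0 = 9; medium effort: 16 − 5 = 11; high effort: 26 − 10 = 16. Novice prefers high effort.
Beginner (assigned low effort): low effort: 9 − 0 = 9; medium effort: 16 − 9 = 7; high effort: 26 − 18 = 8. Beginner stays.
At least one type deviates; the separating profile fails.

No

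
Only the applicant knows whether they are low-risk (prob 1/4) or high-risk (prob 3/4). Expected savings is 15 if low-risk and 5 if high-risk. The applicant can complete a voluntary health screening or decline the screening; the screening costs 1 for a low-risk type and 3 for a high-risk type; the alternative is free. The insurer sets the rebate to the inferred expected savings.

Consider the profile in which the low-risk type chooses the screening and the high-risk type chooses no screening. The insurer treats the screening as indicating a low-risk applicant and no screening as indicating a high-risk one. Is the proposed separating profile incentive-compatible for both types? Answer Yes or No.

No

Under these beliefs, the screening earns rebate 15 and no screening earns rebate 5.
low-risk: the screening nets 15 − 1 = 14; no screening nets 5. low-risk prefers the screening.
high-risk: the screening nets 15 − 3 = 12; no screening nets 5. high-risk would deviate to the screening.
high-risk has a profitable deviation, so the profile is not an equilibrium.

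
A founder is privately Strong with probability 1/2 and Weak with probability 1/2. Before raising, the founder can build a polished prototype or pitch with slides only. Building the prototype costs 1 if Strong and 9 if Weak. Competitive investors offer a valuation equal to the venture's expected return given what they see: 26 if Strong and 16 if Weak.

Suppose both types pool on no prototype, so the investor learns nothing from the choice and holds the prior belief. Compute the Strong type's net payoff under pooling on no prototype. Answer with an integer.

21

Pooled valuation = 1/2·26 + 1/2·16 = 21.
Strong pays no cost for no prototype, so net payoff = 21.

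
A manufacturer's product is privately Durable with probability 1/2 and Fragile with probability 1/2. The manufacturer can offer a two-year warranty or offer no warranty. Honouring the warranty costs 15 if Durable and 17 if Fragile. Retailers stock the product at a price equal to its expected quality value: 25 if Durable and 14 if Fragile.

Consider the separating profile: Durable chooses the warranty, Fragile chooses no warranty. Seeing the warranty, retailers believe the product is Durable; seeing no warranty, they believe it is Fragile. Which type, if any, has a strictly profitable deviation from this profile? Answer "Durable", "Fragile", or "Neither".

Durable

The warranty pays 25; no warranty pays 14.
Durable: assigned the warranty, nets 25 − 15 = 10; deviating to no warranty nets 14.
Fragile: assigned no warranty, nets 14; deviating to the warranty nets 25 − 17 = 8.
The Durable type gains 4 by deviating.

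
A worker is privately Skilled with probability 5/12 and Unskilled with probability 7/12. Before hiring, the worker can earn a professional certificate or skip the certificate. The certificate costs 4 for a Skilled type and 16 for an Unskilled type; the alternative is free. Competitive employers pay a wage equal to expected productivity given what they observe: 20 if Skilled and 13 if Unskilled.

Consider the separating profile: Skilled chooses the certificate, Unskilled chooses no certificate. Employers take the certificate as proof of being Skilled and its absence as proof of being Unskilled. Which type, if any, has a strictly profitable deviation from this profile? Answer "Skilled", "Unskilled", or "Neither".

The certificate pays 20; no certificate pays 13.
Skilled: assigned the certificate, nets 20 − 4 = 16; deviating to no certificate nets 13.
Unskilled: assigned no certificate, nets 13; deviating to the certificate nets 20 − 16 = 4.
Both types strictly prefer their assigned action; no profitable deviation.

Neither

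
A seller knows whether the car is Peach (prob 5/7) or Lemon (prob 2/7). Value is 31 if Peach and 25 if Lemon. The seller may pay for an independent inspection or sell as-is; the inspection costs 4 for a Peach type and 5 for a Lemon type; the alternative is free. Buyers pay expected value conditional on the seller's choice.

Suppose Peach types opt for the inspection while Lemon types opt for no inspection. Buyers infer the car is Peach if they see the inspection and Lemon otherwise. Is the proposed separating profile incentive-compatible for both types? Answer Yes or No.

Under these beliefs, the inspection earns price 31 and no inspection earns price 25.
Peach: the inspection nets 31 − 4 = 27; no inspection nets 25. Peach prefers the inspection.
Lemon: the inspection nets 31 − 5 = 26; no inspection nets 25. Lemon would deviate to the inspection.
Lemon has a profitable deviation, so the profile is not an equilibrium.

No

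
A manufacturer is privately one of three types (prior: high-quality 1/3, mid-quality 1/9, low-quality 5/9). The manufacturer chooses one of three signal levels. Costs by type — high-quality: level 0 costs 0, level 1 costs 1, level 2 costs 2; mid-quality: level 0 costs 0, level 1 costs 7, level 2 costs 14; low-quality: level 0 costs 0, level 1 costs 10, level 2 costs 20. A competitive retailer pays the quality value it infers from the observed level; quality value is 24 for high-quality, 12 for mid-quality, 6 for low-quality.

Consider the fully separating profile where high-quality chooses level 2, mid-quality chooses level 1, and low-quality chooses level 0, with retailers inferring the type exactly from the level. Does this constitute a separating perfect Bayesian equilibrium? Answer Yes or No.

No

Separating prices: level 2 → 24, level 1 → 12, level 0 → 6.
high-quality (assigned level 2): level 0: 6 − 0 = 6; level 1: 12 − 1 = 11; level 2: 24 − 2 = 22. high-quality stays.
mid-quality (assigned level 1): level 0: 6 − 0 = 6; level 1: 12 − 7 = 5; level 2: 24 − 14 = 10. mid-quality prefers level 2.
low-quality (assigned level 0): level 0: 6 − 0 = 6; level 1: 12 − 10 = 2; level 2: 24 − 20 = 4. low-quality stays.
At least one type deviates; the separating profile fails.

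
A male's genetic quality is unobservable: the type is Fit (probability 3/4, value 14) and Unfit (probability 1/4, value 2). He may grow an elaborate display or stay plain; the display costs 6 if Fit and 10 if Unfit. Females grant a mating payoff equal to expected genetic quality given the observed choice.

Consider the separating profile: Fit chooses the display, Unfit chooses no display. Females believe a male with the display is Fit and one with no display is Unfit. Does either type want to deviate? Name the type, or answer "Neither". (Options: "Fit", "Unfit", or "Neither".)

The display pays 14; no display pays 2.
Fit: assigned the display, nets 14 − 6 = 8; deviating to no display nets 2.
Unfit: assigned no display, nets 2; deviating to the display nets 14 − 10 = 4.
The Unfit type gains 2 by deviating.

Unfit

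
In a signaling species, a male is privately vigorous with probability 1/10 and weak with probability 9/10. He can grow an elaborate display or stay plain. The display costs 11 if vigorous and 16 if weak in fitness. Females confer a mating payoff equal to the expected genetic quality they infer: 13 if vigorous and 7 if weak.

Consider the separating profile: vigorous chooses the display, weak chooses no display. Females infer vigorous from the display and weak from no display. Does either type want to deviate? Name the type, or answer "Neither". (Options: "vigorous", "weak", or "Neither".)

vigorous

The display pays 13; no display pays 7.
vigorous: assigned the display, nets 13 − 11 = 2; deviating to no display nets 7.
weak: assigned no display, nets 7; deviating to the display nets 13 − 16 = -3.
The vigorous type gains 5 by deviating.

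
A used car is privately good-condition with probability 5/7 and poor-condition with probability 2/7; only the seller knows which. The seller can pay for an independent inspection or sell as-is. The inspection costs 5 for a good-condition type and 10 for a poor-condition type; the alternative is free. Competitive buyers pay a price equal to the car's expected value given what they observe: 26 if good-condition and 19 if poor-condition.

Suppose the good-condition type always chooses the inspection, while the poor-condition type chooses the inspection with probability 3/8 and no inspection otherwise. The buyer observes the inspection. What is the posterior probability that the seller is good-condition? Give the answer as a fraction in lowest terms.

P(the inspection) = (5/7)·1 + (2/7)·(3/8) = 23/28.
By Bayes' rule, P(good-condition | the inspection) = (5/7) / (23/28) = 20/23.

20/23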